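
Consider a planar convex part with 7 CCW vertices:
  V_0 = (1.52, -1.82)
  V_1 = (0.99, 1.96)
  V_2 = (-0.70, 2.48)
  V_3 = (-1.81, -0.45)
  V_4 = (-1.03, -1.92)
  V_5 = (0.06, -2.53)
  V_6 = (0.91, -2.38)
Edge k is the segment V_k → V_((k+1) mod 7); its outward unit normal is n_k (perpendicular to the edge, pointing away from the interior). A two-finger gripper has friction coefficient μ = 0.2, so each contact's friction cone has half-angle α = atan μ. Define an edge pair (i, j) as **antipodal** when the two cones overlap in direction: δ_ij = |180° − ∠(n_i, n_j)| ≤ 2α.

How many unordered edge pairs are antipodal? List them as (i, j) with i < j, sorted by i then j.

count = 2; pairs: (0,3), (1,4)

α = atan 0.2 = 11.31°;  2α = 22.62°
n_0 = (+0.9903, +0.1389)
n_1 = (+0.2941, +0.9558)
n_2 = (-0.9351, +0.3543)
n_3 = (-0.8833, -0.4687)
n_4 = (-0.4884, -0.8726)
n_5 = (+0.1738, -0.9848)
n_6 = (+0.6763, -0.7367)
  (0,1): δ = 115.08°  ·
  (0,2): δ = 28.73°  ·
  (0,3): δ = 19.97°  ✓
  (0,4): δ = 52.79°  ·
  (0,5): δ = 92.03°  ·
  (0,6): δ = 124.57°  ·
  (1,2): δ = 93.65°  ·
  (1,3): δ = 44.95°  ·
  (1,4): δ = 12.13°  ✓
  (1,5): δ = 27.11°  ·
  (1,6): δ = 59.66°  ·
  (2,3): δ = 131.30°  ·
  (2,4): δ = 98.48°  ·
  (2,5): δ = 59.24°  ·
  (2,6): δ = 26.70°  ·
  (3,4): δ = 147.18°  ·
  (3,5): δ = 107.94°  ·
  (3,6): δ = 75.40°  ·
  (4,5): δ = 140.76°  ·
  (4,6): δ = 108.21°  ·
  (5,6): δ = 147.46°  ·
antipodal pairs: 2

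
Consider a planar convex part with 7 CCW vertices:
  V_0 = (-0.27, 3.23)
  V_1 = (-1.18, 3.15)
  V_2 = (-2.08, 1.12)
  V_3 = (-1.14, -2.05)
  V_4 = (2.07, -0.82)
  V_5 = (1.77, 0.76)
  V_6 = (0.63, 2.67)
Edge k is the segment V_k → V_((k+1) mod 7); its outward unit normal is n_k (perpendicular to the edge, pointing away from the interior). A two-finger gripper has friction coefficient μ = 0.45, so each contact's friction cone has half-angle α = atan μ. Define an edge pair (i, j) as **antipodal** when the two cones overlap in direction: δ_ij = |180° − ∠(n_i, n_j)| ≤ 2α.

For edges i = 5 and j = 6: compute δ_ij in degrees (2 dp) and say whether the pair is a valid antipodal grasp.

δ = 152.72°, invalid

α = atan 0.45 = 24.23°;  2α = 48.46°
edge 5: e_5 = (-1.14, +1.91);  n_5 = (+0.8587, +0.5125)
edge 6: e_6 = (-0.90, +0.56);  n_6 = (+0.5283, +0.8491)
∠(n_5, n_6) = 27.28°
δ = |180° − 27.28°| = 152.72°
152.72° > 2α = 48.46°  →  invalid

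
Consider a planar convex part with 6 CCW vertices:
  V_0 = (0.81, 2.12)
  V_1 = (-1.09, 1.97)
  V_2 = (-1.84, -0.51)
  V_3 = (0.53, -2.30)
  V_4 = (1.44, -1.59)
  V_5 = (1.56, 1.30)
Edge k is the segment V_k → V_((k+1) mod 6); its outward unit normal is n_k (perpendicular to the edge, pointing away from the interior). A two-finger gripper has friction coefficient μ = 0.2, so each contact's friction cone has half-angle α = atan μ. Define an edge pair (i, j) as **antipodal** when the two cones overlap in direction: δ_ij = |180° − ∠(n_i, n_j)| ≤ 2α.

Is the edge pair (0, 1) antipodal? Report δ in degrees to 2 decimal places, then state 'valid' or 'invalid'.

δ = 111.34°, invalid

α = atan 0.2 = 11.31°;  2α = 22.62°
edge 0: e_0 = (-1.90, -0.15);  n_0 = (-0.0787, +0.9969)
edge 1: e_1 = (-0.75, -2.48);  n_1 = (-0.9572, +0.2895)
∠(n_0, n_1) = 68.66°
δ = |180° − 68.66°| = 111.34°
111.34° > 2α = 22.62°  →  invalid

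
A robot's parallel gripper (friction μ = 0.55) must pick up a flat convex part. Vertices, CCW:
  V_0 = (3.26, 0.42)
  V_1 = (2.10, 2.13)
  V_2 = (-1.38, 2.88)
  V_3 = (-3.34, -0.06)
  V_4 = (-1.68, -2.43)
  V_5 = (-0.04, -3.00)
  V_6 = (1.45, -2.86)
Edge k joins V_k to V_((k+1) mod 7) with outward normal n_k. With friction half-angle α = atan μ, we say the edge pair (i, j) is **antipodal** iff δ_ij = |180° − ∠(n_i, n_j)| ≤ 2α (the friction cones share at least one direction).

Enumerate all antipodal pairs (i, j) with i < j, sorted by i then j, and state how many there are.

α = atan 0.55 = 28.81°;  2α = 57.62°
n_0 = (+0.8276, +0.5614)
n_1 = (+0.2107, +0.9776)
n_2 = (-0.8321, +0.5547)
n_3 = (-0.8191, -0.5737)
n_4 = (-0.3283, -0.9446)
n_5 = (+0.0935, -0.9956)
n_6 = (+0.8755, -0.4831)
  (0,1): δ = 136.31°  ·
  (0,2): δ = 67.84°  ·
  (0,3): δ = 0.86°  ✓
  (0,4): δ = 36.68°  ✓
  (0,5): δ = 61.22°  ·
  (0,6): δ = 116.96°  ·
  (1,2): δ = 111.53°  ·
  (1,3): δ = 42.83°  ✓
  (1,4): δ = 7.00°  ✓
  (1,5): δ = 17.53°  ✓
  (1,6): δ = 73.27°  ·
  (2,3): δ = 111.30°  ·
  (2,4): δ = 75.48°  ·
  (2,5): δ = 50.94°  ✓
  (2,6): δ = 4.80°  ✓
  (3,4): δ = 144.17°  ·
  (3,5): δ = 119.64°  ·
  (3,6): δ = 63.90°  ·
  (4,5): δ = 155.47°  ·
  (4,6): δ = 99.73°  ·
  (5,6): δ = 124.26°  ·
antipodal pairs: 7

count = 7; pairs: (0,3), (0,4), (1,3), (1,4), (1,5), (2,5), (2,6)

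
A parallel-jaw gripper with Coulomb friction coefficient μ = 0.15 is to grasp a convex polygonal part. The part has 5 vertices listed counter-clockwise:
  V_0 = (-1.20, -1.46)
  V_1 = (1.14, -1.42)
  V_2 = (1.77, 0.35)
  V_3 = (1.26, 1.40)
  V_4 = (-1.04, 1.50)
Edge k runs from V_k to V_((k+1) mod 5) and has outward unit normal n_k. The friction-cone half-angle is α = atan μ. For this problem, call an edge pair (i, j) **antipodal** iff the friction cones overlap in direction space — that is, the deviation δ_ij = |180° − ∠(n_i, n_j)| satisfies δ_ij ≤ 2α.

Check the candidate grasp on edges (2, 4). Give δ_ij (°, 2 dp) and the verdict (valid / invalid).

α = atan 0.15 = 8.53°;  2α = 17.06°
edge 2: e_2 = (-0.51, +1.05);  n_2 = (+0.8995, +0.4369)
edge 4: e_4 = (-0.16, -2.96);  n_4 = (-0.9985, +0.0540)
∠(n_2, n_4) = 151.00°
δ = |180° − 151.00°| = 29.00°
29.00° > 2α = 17.06°  →  invalid

δ = 29.00°, invalid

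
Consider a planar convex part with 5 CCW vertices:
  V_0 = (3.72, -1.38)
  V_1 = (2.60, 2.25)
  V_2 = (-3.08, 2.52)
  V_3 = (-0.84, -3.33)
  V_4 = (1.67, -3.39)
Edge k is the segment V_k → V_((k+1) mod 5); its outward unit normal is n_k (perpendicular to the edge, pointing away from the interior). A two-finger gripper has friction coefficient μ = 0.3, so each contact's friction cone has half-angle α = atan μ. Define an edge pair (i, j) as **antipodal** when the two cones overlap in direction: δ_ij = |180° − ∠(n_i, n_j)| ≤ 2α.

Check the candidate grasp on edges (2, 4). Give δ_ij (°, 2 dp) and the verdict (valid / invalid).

δ = 66.52°, invalid

α = atan 0.3 = 16.70°;  2α = 33.40°
edge 2: e_2 = (+2.24, -5.85);  n_2 = (-0.9339, -0.3576)
edge 4: e_4 = (+2.05, +2.01);  n_4 = (+0.7001, -0.7140)
∠(n_2, n_4) = 113.48°
δ = |180° − 113.48°| = 66.52°
66.52° > 2α = 33.40°  →  invalid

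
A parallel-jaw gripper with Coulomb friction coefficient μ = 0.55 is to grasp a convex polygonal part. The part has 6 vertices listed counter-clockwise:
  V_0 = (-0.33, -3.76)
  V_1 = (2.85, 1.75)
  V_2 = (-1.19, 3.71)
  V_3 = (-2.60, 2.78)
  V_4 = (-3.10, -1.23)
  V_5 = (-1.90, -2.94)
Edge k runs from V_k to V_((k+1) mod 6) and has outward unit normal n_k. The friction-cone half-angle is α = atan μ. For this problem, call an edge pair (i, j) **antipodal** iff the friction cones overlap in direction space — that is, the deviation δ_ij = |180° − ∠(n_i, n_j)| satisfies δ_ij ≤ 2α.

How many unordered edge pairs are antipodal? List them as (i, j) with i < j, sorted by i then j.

count = 4; pairs: (0,2), (0,3), (1,4), (1,5)

α = atan 0.55 = 28.81°;  2α = 57.62°
n_0 = (+0.8661, -0.4999)
n_1 = (+0.4365, +0.8997)
n_2 = (-0.5506, +0.8348)
n_3 = (-0.9923, +0.1237)
n_4 = (-0.8186, -0.5744)
n_5 = (-0.4630, -0.8864)
  (0,1): δ = 85.89°  ·
  (0,2): δ = 26.60°  ✓
  (0,3): δ = 22.88°  ✓
  (0,4): δ = 65.05°  ·
  (0,5): δ = 92.41°  ·
  (1,2): δ = 120.71°  ·
  (1,3): δ = 71.23°  ·
  (1,4): δ = 29.06°  ✓
  (1,5): δ = 1.70°  ✓
  (2,3): δ = 130.52°  ·
  (2,4): δ = 88.35°  ·
  (2,5): δ = 60.99°  ·
  (3,4): δ = 137.83°  ·
  (3,5): δ = 110.47°  ·
  (4,5): δ = 152.64°  ·
antipodal pairs: 4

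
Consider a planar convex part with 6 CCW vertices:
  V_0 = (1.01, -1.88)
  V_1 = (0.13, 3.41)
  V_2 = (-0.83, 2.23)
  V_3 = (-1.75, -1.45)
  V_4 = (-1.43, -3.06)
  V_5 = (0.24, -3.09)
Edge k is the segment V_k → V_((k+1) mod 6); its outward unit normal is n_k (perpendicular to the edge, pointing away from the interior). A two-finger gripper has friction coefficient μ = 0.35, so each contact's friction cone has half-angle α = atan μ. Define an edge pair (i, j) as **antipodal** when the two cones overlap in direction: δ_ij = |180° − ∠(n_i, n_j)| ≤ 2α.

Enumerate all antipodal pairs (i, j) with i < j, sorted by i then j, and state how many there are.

count = 4; pairs: (0,2), (0,3), (1,5), (2,5)

α = atan 0.35 = 19.29°;  2α = 38.58°
n_0 = (+0.9864, +0.1641)
n_1 = (-0.7757, +0.6311)
n_2 = (-0.9701, +0.2425)
n_3 = (-0.9808, -0.1949)
n_4 = (-0.0180, -0.9998)
n_5 = (+0.8437, -0.5369)
  (0,1): δ = 48.58°  ·
  (0,2): δ = 23.48°  ✓
  (0,3): δ = 1.80°  ✓
  (0,4): δ = 79.53°  ·
  (0,5): δ = 138.08°  ·
  (1,2): δ = 154.91°  ·
  (1,3): δ = 129.63°  ·
  (1,4): δ = 51.90°  ·
  (1,5): δ = 6.66°  ✓
  (2,3): δ = 154.72°  ·
  (2,4): δ = 76.99°  ·
  (2,5): δ = 18.43°  ✓
  (3,4): δ = 102.27°  ·
  (3,5): δ = 43.71°  ·
  (4,5): δ = 121.44°  ·
antipodal pairs: 4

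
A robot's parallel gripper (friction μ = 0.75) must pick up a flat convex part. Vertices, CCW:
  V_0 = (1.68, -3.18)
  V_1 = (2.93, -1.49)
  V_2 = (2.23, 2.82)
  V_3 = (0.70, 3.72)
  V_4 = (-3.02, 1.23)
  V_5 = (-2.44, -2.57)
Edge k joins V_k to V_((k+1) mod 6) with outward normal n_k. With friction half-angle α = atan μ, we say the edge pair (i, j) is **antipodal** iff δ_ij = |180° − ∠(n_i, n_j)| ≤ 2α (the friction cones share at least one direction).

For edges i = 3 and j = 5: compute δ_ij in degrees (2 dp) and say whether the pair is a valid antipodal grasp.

δ = 42.22°, valid

α = atan 0.75 = 36.87°;  2α = 73.74°
edge 3: e_3 = (-3.72, -2.49);  n_3 = (-0.5562, +0.8310)
edge 5: e_5 = (+4.12, -0.61);  n_5 = (-0.1465, -0.9892)
∠(n_3, n_5) = 137.78°
δ = |180° − 137.78°| = 42.22°
42.22° ≤ 2α = 73.74°  →  valid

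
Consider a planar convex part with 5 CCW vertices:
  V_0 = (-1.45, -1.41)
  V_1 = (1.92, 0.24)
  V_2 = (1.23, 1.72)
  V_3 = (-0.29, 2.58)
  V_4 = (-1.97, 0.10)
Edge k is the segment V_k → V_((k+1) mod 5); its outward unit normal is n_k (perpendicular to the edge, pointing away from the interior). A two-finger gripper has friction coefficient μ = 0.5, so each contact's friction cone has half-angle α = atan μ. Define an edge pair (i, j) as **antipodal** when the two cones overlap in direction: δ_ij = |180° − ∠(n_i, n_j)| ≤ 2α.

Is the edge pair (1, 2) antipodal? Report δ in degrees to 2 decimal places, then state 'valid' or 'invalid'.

α = atan 0.5 = 26.57°;  2α = 53.13°
edge 1: e_1 = (-0.69, +1.48);  n_1 = (+0.9063, +0.4226)
edge 2: e_2 = (-1.52, +0.86);  n_2 = (+0.4924, +0.8703)
∠(n_1, n_2) = 35.50°
δ = |180° − 35.50°| = 144.50°
144.50° > 2α = 53.13°  →  invalid

δ = 144.50°, invalid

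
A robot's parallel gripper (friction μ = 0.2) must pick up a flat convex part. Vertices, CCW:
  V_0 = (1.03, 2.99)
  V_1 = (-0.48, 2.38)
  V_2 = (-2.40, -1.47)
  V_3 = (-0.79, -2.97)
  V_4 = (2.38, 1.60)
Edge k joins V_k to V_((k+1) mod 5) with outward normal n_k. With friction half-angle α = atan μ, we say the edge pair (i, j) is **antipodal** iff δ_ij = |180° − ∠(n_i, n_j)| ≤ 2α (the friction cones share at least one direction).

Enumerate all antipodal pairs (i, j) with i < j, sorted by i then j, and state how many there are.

count = 2; pairs: (1,3), (2,4)

α = atan 0.2 = 11.31°;  2α = 22.62°
n_0 = (-0.3746, +0.9272)
n_1 = (-0.8949, +0.4463)
n_2 = (-0.6817, -0.7317)
n_3 = (+0.8217, -0.5700)
n_4 = (+0.7174, +0.6967)
  (0,1): δ = 138.50°  ·
  (0,2): δ = 64.97°  ·
  (0,3): δ = 33.26°  ·
  (0,4): δ = 112.17°  ·
  (1,2): δ = 106.47°  ·
  (1,3): δ = 8.24°  ✓
  (1,4): δ = 70.67°  ·
  (2,3): δ = 81.77°  ·
  (2,4): δ = 2.86°  ✓
  (3,4): δ = 101.09°  ·
antipodal pairs: 2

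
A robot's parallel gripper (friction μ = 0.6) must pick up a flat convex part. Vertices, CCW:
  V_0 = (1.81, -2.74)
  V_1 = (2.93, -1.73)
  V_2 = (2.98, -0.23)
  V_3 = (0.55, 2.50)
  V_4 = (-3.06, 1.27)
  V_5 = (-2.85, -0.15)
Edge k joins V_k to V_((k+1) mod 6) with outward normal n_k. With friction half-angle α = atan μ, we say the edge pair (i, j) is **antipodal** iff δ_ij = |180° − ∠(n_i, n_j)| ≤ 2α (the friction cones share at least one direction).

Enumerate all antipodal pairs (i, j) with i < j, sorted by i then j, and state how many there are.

count = 6; pairs: (0,3), (0,4), (1,4), (2,4), (2,5), (3,5)

α = atan 0.6 = 30.96°;  2α = 61.93°
n_0 = (+0.6697, -0.7426)
n_1 = (+0.9994, -0.0333)
n_2 = (+0.7470, +0.6649)
n_3 = (-0.3225, +0.9466)
n_4 = (-0.9892, -0.1463)
n_5 = (-0.4858, -0.8741)
  (0,1): δ = 133.95°  ·
  (0,2): δ = 90.37°  ·
  (0,3): δ = 23.23°  ✓
  (0,4): δ = 56.37°  ✓
  (0,5): δ = 108.89°  ·
  (1,2): δ = 136.42°  ·
  (1,3): δ = 69.28°  ·
  (1,4): δ = 10.32°  ✓
  (1,5): δ = 62.84°  ·
  (2,3): δ = 112.86°  ·
  (2,4): δ = 33.26°  ✓
  (2,5): δ = 19.26°  ✓
  (3,4): δ = 100.40°  ·
  (3,5): δ = 47.88°  ✓
  (4,5): δ = 127.48°  ·
antipodal pairs: 6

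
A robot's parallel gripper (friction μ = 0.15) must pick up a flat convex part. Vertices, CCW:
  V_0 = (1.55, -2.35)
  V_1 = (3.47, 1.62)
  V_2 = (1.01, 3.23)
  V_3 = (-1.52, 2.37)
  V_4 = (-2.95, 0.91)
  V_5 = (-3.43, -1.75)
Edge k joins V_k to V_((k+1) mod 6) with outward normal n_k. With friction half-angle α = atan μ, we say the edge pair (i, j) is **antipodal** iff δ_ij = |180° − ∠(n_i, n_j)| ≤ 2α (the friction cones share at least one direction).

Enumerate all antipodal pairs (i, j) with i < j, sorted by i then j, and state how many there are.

count = 1; pairs: (0,4)

α = atan 0.15 = 8.53°;  2α = 17.06°
n_0 = (+0.9002, -0.4354)
n_1 = (+0.5476, +0.8367)
n_2 = (-0.3218, +0.9468)
n_3 = (-0.7144, +0.6997)
n_4 = (-0.9841, +0.1776)
n_5 = (-0.1196, -0.9928)
  (0,1): δ = 97.39°  ·
  (0,2): δ = 45.42°  ·
  (0,3): δ = 18.60°  ·
  (0,4): δ = 15.58°  ✓
  (0,5): δ = 108.94°  ·
  (1,2): δ = 128.02°  ·
  (1,3): δ = 101.20°  ·
  (1,4): δ = 67.03°  ·
  (1,5): δ = 26.33°  ·
  (2,3): δ = 153.18°  ·
  (2,4): δ = 119.00°  ·
  (2,5): δ = 25.64°  ·
  (3,4): δ = 145.82°  ·
  (3,5): δ = 52.46°  ·
  (4,5): δ = 86.64°  ·
antipodal pairs: 1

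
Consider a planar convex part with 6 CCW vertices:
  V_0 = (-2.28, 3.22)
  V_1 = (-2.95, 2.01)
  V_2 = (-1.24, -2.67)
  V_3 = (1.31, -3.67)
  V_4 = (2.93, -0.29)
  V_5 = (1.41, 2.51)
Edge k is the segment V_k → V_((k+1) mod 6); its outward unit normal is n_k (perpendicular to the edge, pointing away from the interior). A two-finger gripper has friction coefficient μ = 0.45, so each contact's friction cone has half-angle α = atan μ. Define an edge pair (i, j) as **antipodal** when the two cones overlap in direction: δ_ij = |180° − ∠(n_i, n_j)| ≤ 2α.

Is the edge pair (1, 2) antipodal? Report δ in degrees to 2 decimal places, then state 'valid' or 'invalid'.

α = atan 0.45 = 24.23°;  2α = 48.46°
edge 1: e_1 = (+1.71, -4.68);  n_1 = (-0.9393, -0.3432)
edge 2: e_2 = (+2.55, -1.00);  n_2 = (-0.3651, -0.9310)
∠(n_1, n_2) = 48.52°
δ = |180° − 48.52°| = 131.48°
131.48° > 2α = 48.46°  →  invalid

δ = 131.48°, invalid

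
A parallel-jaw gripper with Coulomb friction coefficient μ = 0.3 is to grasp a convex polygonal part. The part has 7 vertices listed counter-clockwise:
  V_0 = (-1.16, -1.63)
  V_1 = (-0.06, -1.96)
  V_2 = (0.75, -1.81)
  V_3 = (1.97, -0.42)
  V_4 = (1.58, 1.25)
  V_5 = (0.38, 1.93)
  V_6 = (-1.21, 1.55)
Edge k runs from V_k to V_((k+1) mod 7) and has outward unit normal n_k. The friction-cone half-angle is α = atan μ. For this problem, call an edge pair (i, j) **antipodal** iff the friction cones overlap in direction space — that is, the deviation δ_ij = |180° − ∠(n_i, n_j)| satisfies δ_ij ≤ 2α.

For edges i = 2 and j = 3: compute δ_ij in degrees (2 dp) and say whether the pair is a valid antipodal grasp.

δ = 125.58°, invalid

α = atan 0.3 = 16.70°;  2α = 33.40°
edge 2: e_2 = (+1.22, +1.39);  n_2 = (+0.7516, -0.6597)
edge 3: e_3 = (-0.39, +1.67);  n_3 = (+0.9738, +0.2274)
∠(n_2, n_3) = 54.42°
δ = |180° − 54.42°| = 125.58°
125.58° > 2α = 33.40°  →  invalid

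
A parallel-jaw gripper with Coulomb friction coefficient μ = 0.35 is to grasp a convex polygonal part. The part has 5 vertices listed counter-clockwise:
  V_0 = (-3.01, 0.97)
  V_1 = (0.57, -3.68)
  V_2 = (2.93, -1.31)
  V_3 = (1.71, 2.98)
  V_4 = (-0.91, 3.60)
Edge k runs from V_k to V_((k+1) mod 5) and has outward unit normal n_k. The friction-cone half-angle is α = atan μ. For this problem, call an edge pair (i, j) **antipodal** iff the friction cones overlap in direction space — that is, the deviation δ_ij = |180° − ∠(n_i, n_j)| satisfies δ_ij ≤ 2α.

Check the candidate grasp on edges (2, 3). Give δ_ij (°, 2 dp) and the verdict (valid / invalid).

α = atan 0.35 = 19.29°;  2α = 38.58°
edge 2: e_2 = (-1.22, +4.29);  n_2 = (+0.9619, +0.2735)
edge 3: e_3 = (-2.62, +0.62);  n_3 = (+0.2303, +0.9731)
∠(n_2, n_3) = 60.81°
δ = |180° − 60.81°| = 119.19°
119.19° > 2α = 38.58°  →  invalid

δ = 119.19°, invalid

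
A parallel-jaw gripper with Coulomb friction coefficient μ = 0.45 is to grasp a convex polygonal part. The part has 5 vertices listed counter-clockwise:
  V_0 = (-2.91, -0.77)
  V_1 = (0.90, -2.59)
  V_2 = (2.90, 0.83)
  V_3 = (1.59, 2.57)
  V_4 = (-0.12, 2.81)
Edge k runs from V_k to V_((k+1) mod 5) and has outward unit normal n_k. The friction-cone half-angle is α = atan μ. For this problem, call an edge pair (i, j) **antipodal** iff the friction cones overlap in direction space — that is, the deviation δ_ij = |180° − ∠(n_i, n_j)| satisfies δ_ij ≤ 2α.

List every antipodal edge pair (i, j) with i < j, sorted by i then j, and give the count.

α = atan 0.45 = 24.23°;  2α = 48.46°
n_0 = (-0.4310, -0.9023)
n_1 = (+0.8632, -0.5048)
n_2 = (+0.7989, +0.6015)
n_3 = (+0.1390, +0.9903)
n_4 = (-0.7888, +0.6147)
  (0,1): δ = 94.79°  ·
  (0,2): δ = 27.49°  ✓
  (0,3): δ = 17.54°  ✓
  (0,4): δ = 77.60°  ·
  (1,2): δ = 112.71°  ·
  (1,3): δ = 67.67°  ·
  (1,4): δ = 7.61°  ✓
  (2,3): δ = 134.96°  ·
  (2,4): δ = 74.91°  ·
  (3,4): δ = 119.94°  ·
antipodal pairs: 3

count = 3; pairs: (0,2), (0,3), (1,4)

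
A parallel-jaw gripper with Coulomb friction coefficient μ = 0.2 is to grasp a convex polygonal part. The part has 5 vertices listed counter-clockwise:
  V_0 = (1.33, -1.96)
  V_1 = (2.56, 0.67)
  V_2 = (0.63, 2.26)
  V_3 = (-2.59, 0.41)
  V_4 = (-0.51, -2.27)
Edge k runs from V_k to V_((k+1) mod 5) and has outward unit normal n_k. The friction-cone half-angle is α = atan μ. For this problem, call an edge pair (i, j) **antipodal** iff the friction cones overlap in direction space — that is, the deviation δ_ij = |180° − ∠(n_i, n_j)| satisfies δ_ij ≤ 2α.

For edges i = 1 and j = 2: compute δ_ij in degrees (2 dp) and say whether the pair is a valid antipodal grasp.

α = atan 0.2 = 11.31°;  2α = 22.62°
edge 1: e_1 = (-1.93, +1.59);  n_1 = (+0.6358, +0.7718)
edge 2: e_2 = (-3.22, -1.85);  n_2 = (-0.4982, +0.8671)
∠(n_1, n_2) = 69.36°
δ = |180° − 69.36°| = 110.64°
110.64° > 2α = 22.62°  →  invalid

δ = 110.64°, invalid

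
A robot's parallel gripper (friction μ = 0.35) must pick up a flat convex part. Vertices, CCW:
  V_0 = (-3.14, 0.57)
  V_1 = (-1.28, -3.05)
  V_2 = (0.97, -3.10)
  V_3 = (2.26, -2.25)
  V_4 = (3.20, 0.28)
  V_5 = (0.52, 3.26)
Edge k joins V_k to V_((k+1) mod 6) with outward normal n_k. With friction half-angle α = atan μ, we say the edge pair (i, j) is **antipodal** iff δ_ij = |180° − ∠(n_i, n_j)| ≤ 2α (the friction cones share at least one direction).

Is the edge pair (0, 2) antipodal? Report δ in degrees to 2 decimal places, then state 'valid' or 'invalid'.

α = atan 0.35 = 19.29°;  2α = 38.58°
edge 0: e_0 = (+1.86, -3.62);  n_0 = (-0.8895, -0.4570)
edge 2: e_2 = (+1.29, +0.85);  n_2 = (+0.5502, -0.8350)
∠(n_0, n_2) = 96.19°
δ = |180° − 96.19°| = 83.81°
83.81° > 2α = 38.58°  →  invalid

δ = 83.81°, invalid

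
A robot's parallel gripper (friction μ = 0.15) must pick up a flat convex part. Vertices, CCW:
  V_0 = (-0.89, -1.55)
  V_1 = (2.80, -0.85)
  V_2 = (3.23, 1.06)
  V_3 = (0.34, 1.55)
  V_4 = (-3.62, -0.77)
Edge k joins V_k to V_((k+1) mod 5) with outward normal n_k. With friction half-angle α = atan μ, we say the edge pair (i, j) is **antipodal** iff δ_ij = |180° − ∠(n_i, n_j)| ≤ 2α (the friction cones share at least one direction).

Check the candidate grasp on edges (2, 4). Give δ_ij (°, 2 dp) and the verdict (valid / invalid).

δ = 6.32°, valid

α = atan 0.15 = 8.53°;  2α = 17.06°
edge 2: e_2 = (-2.89, +0.49);  n_2 = (+0.1672, +0.9859)
edge 4: e_4 = (+2.73, -0.78);  n_4 = (-0.2747, -0.9615)
∠(n_2, n_4) = 173.68°
δ = |180° − 173.68°| = 6.32°
6.32° ≤ 2α = 17.06°  →  valid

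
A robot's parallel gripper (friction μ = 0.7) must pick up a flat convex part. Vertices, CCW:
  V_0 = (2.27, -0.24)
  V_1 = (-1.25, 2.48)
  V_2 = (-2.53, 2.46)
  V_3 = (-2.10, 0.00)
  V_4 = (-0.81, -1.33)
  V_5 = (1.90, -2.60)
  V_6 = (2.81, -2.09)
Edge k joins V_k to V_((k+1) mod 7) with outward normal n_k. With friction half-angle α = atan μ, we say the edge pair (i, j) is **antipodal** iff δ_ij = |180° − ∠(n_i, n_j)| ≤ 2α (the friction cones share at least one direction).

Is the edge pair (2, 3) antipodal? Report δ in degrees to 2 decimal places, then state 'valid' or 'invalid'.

α = atan 0.7 = 34.99°;  2α = 69.98°
edge 2: e_2 = (+0.43, -2.46);  n_2 = (-0.9851, -0.1722)
edge 3: e_3 = (+1.29, -1.33);  n_3 = (-0.7178, -0.6962)
∠(n_2, n_3) = 34.21°
δ = |180° − 34.21°| = 145.79°
145.79° > 2α = 69.98°  →  invalid

δ = 145.79°, invalid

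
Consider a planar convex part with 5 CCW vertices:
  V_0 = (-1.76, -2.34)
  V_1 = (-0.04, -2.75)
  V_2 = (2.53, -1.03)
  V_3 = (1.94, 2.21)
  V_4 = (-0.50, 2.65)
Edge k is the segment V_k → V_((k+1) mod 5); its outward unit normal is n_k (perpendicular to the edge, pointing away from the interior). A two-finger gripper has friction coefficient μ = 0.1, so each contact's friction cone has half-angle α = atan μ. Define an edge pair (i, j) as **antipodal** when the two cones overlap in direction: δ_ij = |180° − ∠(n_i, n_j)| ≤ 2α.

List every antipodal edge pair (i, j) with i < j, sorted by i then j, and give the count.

count = 1; pairs: (0,3)

α = atan 0.1 = 5.71°;  2α = 11.42°
n_0 = (-0.2319, -0.9727)
n_1 = (+0.5562, -0.8311)
n_2 = (+0.9838, +0.1792)
n_3 = (+0.1775, +0.9841)
n_4 = (-0.9696, +0.2448)
  (0,1): δ = 132.80°  ·
  (0,2): δ = 66.27°  ·
  (0,3): δ = 3.19°  ✓
  (0,4): δ = 89.24°  ·
  (1,2): δ = 113.47°  ·
  (1,3): δ = 44.02°  ·
  (1,4): δ = 42.04°  ·
  (2,3): δ = 110.54°  ·
  (2,4): δ = 24.49°  ·
  (3,4): δ = 93.95°  ·
antipodal pairs: 1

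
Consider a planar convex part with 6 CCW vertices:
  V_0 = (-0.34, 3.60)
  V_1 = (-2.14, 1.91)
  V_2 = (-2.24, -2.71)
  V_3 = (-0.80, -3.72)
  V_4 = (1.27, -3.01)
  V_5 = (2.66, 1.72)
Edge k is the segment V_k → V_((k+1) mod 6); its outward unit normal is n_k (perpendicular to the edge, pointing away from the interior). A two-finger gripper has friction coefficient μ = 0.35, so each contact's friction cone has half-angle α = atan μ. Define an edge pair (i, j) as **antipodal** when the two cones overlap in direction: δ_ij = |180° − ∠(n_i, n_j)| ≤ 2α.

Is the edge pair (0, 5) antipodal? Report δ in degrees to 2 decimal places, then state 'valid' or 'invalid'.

α = atan 0.35 = 19.29°;  2α = 38.58°
edge 0: e_0 = (-1.80, -1.69);  n_0 = (-0.6845, +0.7290)
edge 5: e_5 = (-3.00, +1.88);  n_5 = (+0.5310, +0.8474)
∠(n_0, n_5) = 75.27°
δ = |180° − 75.27°| = 104.73°
104.73° > 2α = 38.58°  →  invalid

δ = 104.73°, invalid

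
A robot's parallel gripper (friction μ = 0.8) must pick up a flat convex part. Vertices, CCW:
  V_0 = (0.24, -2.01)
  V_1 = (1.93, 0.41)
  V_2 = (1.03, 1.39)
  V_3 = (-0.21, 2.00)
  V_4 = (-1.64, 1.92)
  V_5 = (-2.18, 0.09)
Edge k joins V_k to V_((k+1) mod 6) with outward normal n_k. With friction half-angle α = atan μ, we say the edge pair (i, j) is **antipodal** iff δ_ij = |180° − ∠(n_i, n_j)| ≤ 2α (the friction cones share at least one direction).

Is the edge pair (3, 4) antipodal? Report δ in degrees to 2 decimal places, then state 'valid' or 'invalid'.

δ = 109.64°, invalid

α = atan 0.8 = 38.66°;  2α = 77.32°
edge 3: e_3 = (-1.43, -0.08);  n_3 = (-0.0559, +0.9984)
edge 4: e_4 = (-0.54, -1.83);  n_4 = (-0.9591, +0.2830)
∠(n_3, n_4) = 70.36°
δ = |180° − 70.36°| = 109.64°
109.64° > 2α = 77.32°  →  invalid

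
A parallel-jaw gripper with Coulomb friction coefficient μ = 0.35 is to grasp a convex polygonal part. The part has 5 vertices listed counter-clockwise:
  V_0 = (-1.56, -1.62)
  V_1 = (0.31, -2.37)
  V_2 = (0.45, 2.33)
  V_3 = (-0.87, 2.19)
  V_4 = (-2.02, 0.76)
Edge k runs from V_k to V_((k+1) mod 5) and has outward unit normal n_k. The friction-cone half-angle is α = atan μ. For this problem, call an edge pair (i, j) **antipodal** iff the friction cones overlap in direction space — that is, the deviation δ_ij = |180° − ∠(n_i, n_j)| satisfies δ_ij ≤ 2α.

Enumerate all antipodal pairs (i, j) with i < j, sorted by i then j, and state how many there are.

count = 3; pairs: (0,2), (1,3), (1,4)

α = atan 0.35 = 19.29°;  2α = 38.58°
n_0 = (-0.3722, -0.9281)
n_1 = (+0.9996, -0.0298)
n_2 = (-0.1055, +0.9944)
n_3 = (-0.7793, +0.6267)
n_4 = (-0.9818, -0.1898)
  (0,1): δ = 69.85°  ·
  (0,2): δ = 27.91°  ✓
  (0,3): δ = 73.05°  ·
  (0,4): δ = 122.79°  ·
  (1,2): δ = 82.24°  ·
  (1,3): δ = 37.10°  ✓
  (1,4): δ = 12.65°  ✓
  (2,3): δ = 134.86°  ·
  (2,4): δ = 85.12°  ·
  (3,4): δ = 130.25°  ·
antipodal pairs: 3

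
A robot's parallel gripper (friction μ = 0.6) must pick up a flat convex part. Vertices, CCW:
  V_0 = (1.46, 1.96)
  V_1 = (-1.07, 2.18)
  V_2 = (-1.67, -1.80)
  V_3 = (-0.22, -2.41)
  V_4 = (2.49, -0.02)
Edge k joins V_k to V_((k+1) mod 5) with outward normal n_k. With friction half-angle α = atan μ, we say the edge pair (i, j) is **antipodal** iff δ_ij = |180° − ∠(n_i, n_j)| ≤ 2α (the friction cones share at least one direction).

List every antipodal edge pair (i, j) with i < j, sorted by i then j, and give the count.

count = 5; pairs: (0,2), (0,3), (1,3), (1,4), (2,4)

α = atan 0.6 = 30.96°;  2α = 61.93°
n_0 = (+0.0866, +0.9962)
n_1 = (-0.9888, +0.1491)
n_2 = (-0.3878, -0.9218)
n_3 = (+0.6614, -0.7500)
n_4 = (+0.8871, +0.4615)
  (0,1): δ = 93.60°  ·
  (0,2): δ = 17.85°  ✓
  (0,3): δ = 46.38°  ✓
  (0,4): δ = 122.45°  ·
  (1,2): δ = 104.24°  ·
  (1,3): δ = 40.02°  ✓
  (1,4): δ = 36.06°  ✓
  (2,3): δ = 115.77°  ·
  (2,4): δ = 39.70°  ✓
  (3,4): δ = 103.93°  ·
antipodal pairs: 5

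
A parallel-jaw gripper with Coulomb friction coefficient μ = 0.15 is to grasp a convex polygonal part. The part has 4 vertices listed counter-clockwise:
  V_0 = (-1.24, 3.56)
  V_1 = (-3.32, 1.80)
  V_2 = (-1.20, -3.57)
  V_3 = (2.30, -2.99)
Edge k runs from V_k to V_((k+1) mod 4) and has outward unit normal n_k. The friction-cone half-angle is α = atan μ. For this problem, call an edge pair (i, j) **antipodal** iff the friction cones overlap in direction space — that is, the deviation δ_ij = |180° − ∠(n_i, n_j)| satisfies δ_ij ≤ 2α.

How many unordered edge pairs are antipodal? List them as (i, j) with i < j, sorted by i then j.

α = atan 0.15 = 8.53°;  2α = 17.06°
n_0 = (-0.6459, +0.7634)
n_1 = (-0.9301, -0.3672)
n_2 = (+0.1635, -0.9865)
n_3 = (+0.8797, +0.4755)
  (0,1): δ = 108.69°  ·
  (0,2): δ = 30.83°  ·
  (0,3): δ = 78.15°  ·
  (1,2): δ = 102.13°  ·
  (1,3): δ = 6.85°  ✓
  (2,3): δ = 71.02°  ·
antipodal pairs: 1

count = 1; pairs: (1,3)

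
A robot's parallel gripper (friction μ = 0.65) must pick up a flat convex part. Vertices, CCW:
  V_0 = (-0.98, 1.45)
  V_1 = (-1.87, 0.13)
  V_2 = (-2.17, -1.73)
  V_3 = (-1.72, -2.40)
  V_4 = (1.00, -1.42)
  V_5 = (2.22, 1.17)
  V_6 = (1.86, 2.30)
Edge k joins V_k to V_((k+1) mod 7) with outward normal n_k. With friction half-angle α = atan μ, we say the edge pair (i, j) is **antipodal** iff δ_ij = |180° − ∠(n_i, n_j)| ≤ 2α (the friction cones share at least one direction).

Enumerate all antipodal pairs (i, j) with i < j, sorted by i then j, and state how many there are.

α = atan 0.65 = 33.02°;  2α = 66.05°
n_0 = (-0.8291, +0.5590)
n_1 = (-0.9872, +0.1592)
n_2 = (-0.8301, -0.5576)
n_3 = (+0.3390, -0.9408)
n_4 = (+0.9047, -0.4261)
n_5 = (+0.9528, +0.3036)
n_6 = (-0.2867, +0.9580)
  (0,1): δ = 155.17°  ·
  (0,2): δ = 112.12°  ·
  (0,3): δ = 36.20°  ✓
  (0,4): δ = 8.77°  ✓
  (0,5): δ = 51.66°  ✓
  (0,6): δ = 140.65°  ·
  (1,2): δ = 136.95°  ·
  (1,3): δ = 61.02°  ✓
  (1,4): δ = 16.06°  ✓
  (1,5): δ = 26.83°  ✓
  (1,6): δ = 115.82°  ·
  (2,3): δ = 104.07°  ·
  (2,4): δ = 59.11°  ✓
  (2,5): δ = 16.22°  ✓
  (2,6): δ = 72.78°  ·
  (3,4): δ = 135.04°  ·
  (3,5): δ = 92.14°  ·
  (3,6): δ = 3.15°  ✓
  (4,5): δ = 137.11°  ·
  (4,6): δ = 48.12°  ✓
  (5,6): δ = 91.01°  ·
antipodal pairs: 10

count = 10; pairs: (0,3), (0,4), (0,5), (1,3), (1,4), (1,5), (2,4), (2,5), (3,6), (4,6)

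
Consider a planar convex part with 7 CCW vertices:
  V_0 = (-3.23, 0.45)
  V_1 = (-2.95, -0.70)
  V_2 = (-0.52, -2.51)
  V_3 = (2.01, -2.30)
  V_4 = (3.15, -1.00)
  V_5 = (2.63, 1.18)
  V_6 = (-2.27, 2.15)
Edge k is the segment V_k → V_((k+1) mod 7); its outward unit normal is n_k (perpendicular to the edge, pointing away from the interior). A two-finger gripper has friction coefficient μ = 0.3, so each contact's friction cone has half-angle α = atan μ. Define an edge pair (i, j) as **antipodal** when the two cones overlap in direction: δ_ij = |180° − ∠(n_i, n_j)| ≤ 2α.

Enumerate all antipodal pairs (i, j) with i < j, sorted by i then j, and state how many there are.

count = 4; pairs: (0,4), (1,5), (2,5), (3,6)

α = atan 0.3 = 16.70°;  2α = 33.40°
n_0 = (-0.9716, -0.2366)
n_1 = (-0.5974, -0.8020)
n_2 = (+0.0827, -0.9966)
n_3 = (+0.7519, -0.6593)
n_4 = (+0.9727, +0.2320)
n_5 = (+0.1942, +0.9810)
n_6 = (-0.8708, +0.4917)
  (0,1): δ = 140.36°  ·
  (0,2): δ = 98.94°  ·
  (0,3): δ = 54.93°  ·
  (0,4): δ = 0.27°  ✓
  (0,5): δ = 65.12°  ·
  (0,6): δ = 136.86°  ·
  (1,2): δ = 138.57°  ·
  (1,3): δ = 94.57°  ·
  (1,4): δ = 39.90°  ·
  (1,5): δ = 25.48°  ✓
  (1,6): δ = 97.23°  ·
  (2,3): δ = 135.99°  ·
  (2,4): δ = 81.33°  ·
  (2,5): δ = 15.94°  ✓
  (2,6): δ = 55.80°  ·
  (3,4): δ = 125.34°  ·
  (3,5): δ = 59.95°  ·
  (3,6): δ = 11.79°  ✓
  (4,5): δ = 114.61°  ·
  (4,6): δ = 42.87°  ·
  (5,6): δ = 108.26°  ·
antipodal pairs: 4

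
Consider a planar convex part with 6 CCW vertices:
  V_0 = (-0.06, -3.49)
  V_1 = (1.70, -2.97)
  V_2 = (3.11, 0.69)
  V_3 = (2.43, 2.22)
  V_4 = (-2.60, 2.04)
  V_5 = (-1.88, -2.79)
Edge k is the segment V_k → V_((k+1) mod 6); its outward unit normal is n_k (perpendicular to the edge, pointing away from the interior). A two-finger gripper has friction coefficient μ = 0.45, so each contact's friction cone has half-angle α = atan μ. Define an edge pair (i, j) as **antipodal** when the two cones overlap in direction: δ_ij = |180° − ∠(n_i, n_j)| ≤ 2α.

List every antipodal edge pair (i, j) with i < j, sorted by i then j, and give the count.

count = 5; pairs: (0,3), (1,4), (2,4), (2,5), (3,5)

α = atan 0.45 = 24.23°;  2α = 48.46°
n_0 = (+0.2833, -0.9590)
n_1 = (+0.9331, -0.3595)
n_2 = (+0.9138, +0.4061)
n_3 = (-0.0358, +0.9994)
n_4 = (-0.9891, -0.1474)
n_5 = (-0.3590, -0.9333)
  (0,1): δ = 127.53°  ·
  (0,2): δ = 82.50°  ·
  (0,3): δ = 14.41°  ✓
  (0,4): δ = 82.02°  ·
  (0,5): δ = 142.50°  ·
  (1,2): δ = 134.97°  ·
  (1,3): δ = 66.88°  ·
  (1,4): δ = 29.55°  ✓
  (1,5): δ = 90.03°  ·
  (2,3): δ = 111.91°  ·
  (2,4): δ = 15.48°  ✓
  (2,5): δ = 45.00°  ✓
  (3,4): δ = 83.57°  ·
  (3,5): δ = 23.09°  ✓
  (4,5): δ = 119.52°  ·
antipodal pairs: 5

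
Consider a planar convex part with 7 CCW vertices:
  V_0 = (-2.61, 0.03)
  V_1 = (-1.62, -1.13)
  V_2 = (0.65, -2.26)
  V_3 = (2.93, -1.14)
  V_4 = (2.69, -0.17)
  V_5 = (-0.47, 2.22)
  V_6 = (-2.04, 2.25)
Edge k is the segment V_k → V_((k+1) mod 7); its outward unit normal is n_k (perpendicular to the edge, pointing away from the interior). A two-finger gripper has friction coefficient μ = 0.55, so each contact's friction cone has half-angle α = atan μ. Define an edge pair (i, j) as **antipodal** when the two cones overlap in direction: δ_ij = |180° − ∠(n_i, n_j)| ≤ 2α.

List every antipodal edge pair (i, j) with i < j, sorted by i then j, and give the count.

α = atan 0.55 = 28.81°;  2α = 57.62°
n_0 = (-0.7606, -0.6492)
n_1 = (-0.4456, -0.8952)
n_2 = (+0.4409, -0.8976)
n_3 = (+0.9707, +0.2402)
n_4 = (+0.6032, +0.7976)
n_5 = (+0.0191, +0.9998)
n_6 = (-0.9686, +0.2487)
  (0,1): δ = 156.94°  ·
  (0,2): δ = 104.32°  ·
  (0,3): δ = 26.58°  ✓
  (0,4): δ = 12.42°  ✓
  (0,5): δ = 48.43°  ✓
  (0,6): δ = 125.12°  ·
  (1,2): δ = 127.37°  ·
  (1,3): δ = 49.64°  ✓
  (1,4): δ = 10.64°  ✓
  (1,5): δ = 25.37°  ✓
  (1,6): δ = 102.06°  ·
  (2,3): δ = 102.26°  ·
  (2,4): δ = 63.26°  ·
  (2,5): δ = 27.26°  ✓
  (2,6): δ = 49.44°  ✓
  (3,4): δ = 141.00°  ·
  (3,5): δ = 104.99°  ·
  (3,6): δ = 28.30°  ✓
  (4,5): δ = 143.99°  ·
  (4,6): δ = 67.30°  ·
  (5,6): δ = 103.31°  ·
antipodal pairs: 9

count = 9; pairs: (0,3), (0,4), (0,5), (1,3), (1,4), (1,5), (2,5), (2,6), (3,6)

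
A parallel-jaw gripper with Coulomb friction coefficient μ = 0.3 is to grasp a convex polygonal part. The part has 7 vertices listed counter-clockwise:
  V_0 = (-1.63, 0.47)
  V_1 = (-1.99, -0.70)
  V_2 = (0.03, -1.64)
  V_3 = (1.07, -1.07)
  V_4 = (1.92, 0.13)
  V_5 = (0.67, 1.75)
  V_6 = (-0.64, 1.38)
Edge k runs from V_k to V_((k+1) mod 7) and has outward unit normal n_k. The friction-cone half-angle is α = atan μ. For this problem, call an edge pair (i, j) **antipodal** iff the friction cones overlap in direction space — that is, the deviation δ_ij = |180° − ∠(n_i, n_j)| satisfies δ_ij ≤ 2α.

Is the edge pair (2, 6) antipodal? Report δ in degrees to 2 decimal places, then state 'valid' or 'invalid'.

α = atan 0.3 = 16.70°;  2α = 33.40°
edge 2: e_2 = (+1.04, +0.57);  n_2 = (+0.4806, -0.8769)
edge 6: e_6 = (-0.99, -0.91);  n_6 = (-0.6767, +0.7362)
∠(n_2, n_6) = 166.14°
δ = |180° − 166.14°| = 13.86°
13.86° ≤ 2α = 33.40°  →  valid

δ = 13.86°, valid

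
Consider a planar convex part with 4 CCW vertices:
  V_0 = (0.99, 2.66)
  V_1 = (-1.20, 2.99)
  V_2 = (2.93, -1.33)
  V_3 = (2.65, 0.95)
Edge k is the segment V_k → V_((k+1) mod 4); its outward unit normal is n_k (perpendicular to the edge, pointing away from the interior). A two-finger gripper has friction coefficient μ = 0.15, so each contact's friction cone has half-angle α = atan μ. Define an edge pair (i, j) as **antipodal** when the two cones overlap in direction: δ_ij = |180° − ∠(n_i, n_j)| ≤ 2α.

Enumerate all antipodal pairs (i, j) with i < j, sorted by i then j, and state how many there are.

α = atan 0.15 = 8.53°;  2α = 17.06°
n_0 = (+0.1490, +0.9888)
n_1 = (-0.7228, -0.6910)
n_2 = (+0.9925, +0.1219)
n_3 = (+0.7175, +0.6965)
  (0,1): δ = 37.72°  ·
  (0,2): δ = 105.57°  ·
  (0,3): δ = 142.72°  ·
  (1,2): δ = 36.71°  ·
  (1,3): δ = 0.44°  ✓
  (2,3): δ = 142.85°  ·
antipodal pairs: 1

count = 1; pairs: (1,3)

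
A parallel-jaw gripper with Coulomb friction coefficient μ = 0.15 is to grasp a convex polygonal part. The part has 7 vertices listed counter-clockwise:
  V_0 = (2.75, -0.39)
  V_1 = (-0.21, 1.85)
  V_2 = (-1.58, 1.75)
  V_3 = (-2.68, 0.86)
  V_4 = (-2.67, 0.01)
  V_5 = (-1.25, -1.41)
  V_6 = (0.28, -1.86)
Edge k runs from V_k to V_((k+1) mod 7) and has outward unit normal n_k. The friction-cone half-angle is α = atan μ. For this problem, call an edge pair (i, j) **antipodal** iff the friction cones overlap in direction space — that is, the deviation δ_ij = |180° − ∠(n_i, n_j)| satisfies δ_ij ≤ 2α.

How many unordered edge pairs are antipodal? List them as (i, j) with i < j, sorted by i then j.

count = 2; pairs: (0,4), (2,6)

α = atan 0.15 = 8.53°;  2α = 17.06°
n_0 = (+0.6034, +0.7974)
n_1 = (-0.0728, +0.9973)
n_2 = (-0.6290, +0.7774)
n_3 = (-0.9999, -0.0118)
n_4 = (-0.7071, -0.7071)
n_5 = (-0.2822, -0.9594)
n_6 = (+0.5114, -0.8593)
  (0,1): δ = 138.71°  ·
  (0,2): δ = 103.91°  ·
  (0,3): δ = 52.21°  ·
  (0,4): δ = 7.88°  ✓
  (0,5): δ = 20.73°  ·
  (0,6): δ = 67.88°  ·
  (1,2): δ = 145.20°  ·
  (1,3): δ = 93.50°  ·
  (1,4): δ = 49.17°  ·
  (1,5): δ = 20.56°  ·
  (1,6): δ = 26.58°  ·
  (2,3): δ = 128.30°  ·
  (2,4): δ = 83.98°  ·
  (2,5): δ = 55.37°  ·
  (2,6): δ = 8.22°  ✓
  (3,4): δ = 135.67°  ·
  (3,5): δ = 107.06°  ·
  (3,6): δ = 59.92°  ·
  (4,5): δ = 151.39°  ·
  (4,6): δ = 104.24°  ·
  (5,6): δ = 132.85°  ·
antipodal pairs: 2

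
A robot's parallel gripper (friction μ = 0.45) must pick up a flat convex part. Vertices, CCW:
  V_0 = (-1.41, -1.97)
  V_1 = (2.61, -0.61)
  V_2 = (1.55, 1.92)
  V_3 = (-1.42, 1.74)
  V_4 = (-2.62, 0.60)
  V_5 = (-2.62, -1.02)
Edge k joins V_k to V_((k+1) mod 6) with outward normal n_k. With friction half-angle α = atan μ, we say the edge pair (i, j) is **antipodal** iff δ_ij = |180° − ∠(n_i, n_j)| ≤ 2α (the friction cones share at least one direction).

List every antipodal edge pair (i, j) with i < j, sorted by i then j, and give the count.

α = atan 0.45 = 24.23°;  2α = 48.46°
n_0 = (+0.3205, -0.9473)
n_1 = (+0.9223, +0.3864)
n_2 = (-0.0605, +0.9982)
n_3 = (-0.6887, +0.7250)
n_4 = (-1.0000, -0.0000)
n_5 = (-0.6175, -0.7865)
  (0,1): δ = 85.96°  ·
  (0,2): δ = 15.22°  ✓
  (0,3): δ = 24.84°  ✓
  (0,4): δ = 71.31°  ·
  (0,5): δ = 123.17°  ·
  (1,2): δ = 109.26°  ·
  (1,3): δ = 69.20°  ·
  (1,4): δ = 22.73°  ✓
  (1,5): δ = 29.13°  ✓
  (2,3): δ = 139.94°  ·
  (2,4): δ = 93.47°  ·
  (2,5): δ = 41.60°  ✓
  (3,4): δ = 133.53°  ·
  (3,5): δ = 81.67°  ·
  (4,5): δ = 128.14°  ·
antipodal pairs: 5

count = 5; pairs: (0,2), (0,3), (1,4), (1,5), (2,5)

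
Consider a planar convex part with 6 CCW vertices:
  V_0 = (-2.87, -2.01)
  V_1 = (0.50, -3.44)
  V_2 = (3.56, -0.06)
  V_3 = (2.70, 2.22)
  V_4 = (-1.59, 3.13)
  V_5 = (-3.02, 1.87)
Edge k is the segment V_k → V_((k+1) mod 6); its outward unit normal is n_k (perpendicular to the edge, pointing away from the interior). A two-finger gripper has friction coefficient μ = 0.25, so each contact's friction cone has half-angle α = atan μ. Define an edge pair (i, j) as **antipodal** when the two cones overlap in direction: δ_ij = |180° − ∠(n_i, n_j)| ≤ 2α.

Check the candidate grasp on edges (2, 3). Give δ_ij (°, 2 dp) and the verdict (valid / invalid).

α = atan 0.25 = 14.04°;  2α = 28.07°
edge 2: e_2 = (-0.86, +2.28);  n_2 = (+0.9357, +0.3529)
edge 3: e_3 = (-4.29, +0.91);  n_3 = (+0.2075, +0.9782)
∠(n_2, n_3) = 57.36°
δ = |180° − 57.36°| = 122.64°
122.64° > 2α = 28.07°  →  invalid

δ = 122.64°, invalid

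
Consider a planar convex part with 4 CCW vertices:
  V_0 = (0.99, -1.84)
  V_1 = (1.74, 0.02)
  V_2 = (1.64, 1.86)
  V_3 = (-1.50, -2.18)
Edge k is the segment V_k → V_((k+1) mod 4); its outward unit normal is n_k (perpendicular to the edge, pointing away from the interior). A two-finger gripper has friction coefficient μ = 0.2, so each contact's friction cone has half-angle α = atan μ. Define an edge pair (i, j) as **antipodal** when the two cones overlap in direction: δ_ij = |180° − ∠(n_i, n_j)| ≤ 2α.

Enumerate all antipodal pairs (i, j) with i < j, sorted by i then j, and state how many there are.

count = 1; pairs: (0,2)

α = atan 0.2 = 11.31°;  2α = 22.62°
n_0 = (+0.9274, -0.3740)
n_1 = (+0.9985, +0.0543)
n_2 = (-0.7896, +0.6137)
n_3 = (+0.1353, -0.9908)
  (0,1): δ = 154.93°  ·
  (0,2): δ = 15.89°  ✓
  (0,3): δ = 119.74°  ·
  (1,2): δ = 40.97°  ·
  (1,3): δ = 94.66°  ·
  (2,3): δ = 44.37°  ·
antipodal pairs: 1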